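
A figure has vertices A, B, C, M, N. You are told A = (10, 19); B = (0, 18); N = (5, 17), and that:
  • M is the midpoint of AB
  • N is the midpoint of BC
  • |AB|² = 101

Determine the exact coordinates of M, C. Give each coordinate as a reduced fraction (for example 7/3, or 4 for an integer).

M = (5, 37/2)
C = (10, 16)

1. M_x = 5  [2·M = A+B = (10, 19)+(0, 18)]
2. M_y = 37/2  [2·M = A+B = (10, 19)+(0, 18)]
   so M = (5, 37/2)
3. C_x = 10  [C = 2·N−B = 2·(5, 17)−(0, 18)]
4. C_y = 16  [C = 2·N−B = 2·(5, 17)−(0, 18)]
   so C = (10, 16)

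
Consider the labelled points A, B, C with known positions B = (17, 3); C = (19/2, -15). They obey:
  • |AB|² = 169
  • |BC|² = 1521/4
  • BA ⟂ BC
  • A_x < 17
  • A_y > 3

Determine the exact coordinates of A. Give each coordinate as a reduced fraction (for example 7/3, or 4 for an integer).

A = (5, 8)

1. A_x = 5  [[BA ⟂ BC ⇒ -15/2x-18y+363/2=0] ∩ [|A−(17, 3)|²=169]]
2. A_y = 8  [[BA ⟂ BC ⇒ -15/2x-18y+363/2=0] ∩ [|A−(17, 3)|²=169]]
   so A = (5, 8)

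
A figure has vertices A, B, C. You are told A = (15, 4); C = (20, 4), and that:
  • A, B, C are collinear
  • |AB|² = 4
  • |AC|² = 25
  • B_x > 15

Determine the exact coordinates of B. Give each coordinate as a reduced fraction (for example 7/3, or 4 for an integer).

1. B_x = 17  [[A, B, C are collinear ⇒ -5y+20=0] ∩ [|B−(15, 4)|²=4]]
2. B_y = 4  [[A, B, C are collinear ⇒ -5y+20=0] ∩ [|B−(15, 4)|²=4]]
   so B = (17, 4)

B = (17, 4)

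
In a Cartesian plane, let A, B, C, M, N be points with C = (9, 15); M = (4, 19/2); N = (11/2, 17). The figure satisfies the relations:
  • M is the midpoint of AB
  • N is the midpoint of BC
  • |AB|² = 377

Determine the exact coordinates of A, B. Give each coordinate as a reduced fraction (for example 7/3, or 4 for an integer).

1. B_x = 2  [B = 2·N−C = 2·(11/2, 17)−(9, 15)]
2. B_y = 19  [B = 2·N−C = 2·(11/2, 17)−(9, 15)]
   so B = (2, 19)
3. A_x = 6  [A = 2·M−B = 2·(4, 19/2)−(2, 19)]
4. A_y = 0  [A = 2·M−B = 2·(4, 19/2)−(2, 19)]
   so A = (6, 0)

A = (6, 0)
B = (2, 19)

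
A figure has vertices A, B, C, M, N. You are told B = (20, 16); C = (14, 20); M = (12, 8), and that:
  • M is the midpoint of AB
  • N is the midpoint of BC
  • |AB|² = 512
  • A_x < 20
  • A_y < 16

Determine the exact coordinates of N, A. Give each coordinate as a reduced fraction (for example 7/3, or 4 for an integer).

1. A_x = 4  [A = 2·M−B = 2·(12, 8)−(20, 16)]
2. A_y = 0  [A = 2·M−B = 2·(12, 8)−(20, 16)]
   so A = (4, 0)
3. N_x = 17  [2·N = B+C = (20, 16)+(14, 20)]
4. N_y = 18  [2·N = B+C = (20, 16)+(14, 20)]
   so N = (17, 18)

N = (17, 18)
A = (4, 0)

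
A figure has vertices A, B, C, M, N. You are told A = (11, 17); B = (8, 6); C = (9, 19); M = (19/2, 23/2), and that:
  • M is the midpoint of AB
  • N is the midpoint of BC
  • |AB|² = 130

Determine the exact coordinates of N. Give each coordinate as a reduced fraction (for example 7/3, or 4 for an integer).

1. N_x = 17/2  [2·N = B+C = (8, 6)+(9, 19)]
2. N_y = 25/2  [2·N = B+C = (8, 6)+(9, 19)]
   so N = (17/2, 25/2)

N = (17/2, 25/2)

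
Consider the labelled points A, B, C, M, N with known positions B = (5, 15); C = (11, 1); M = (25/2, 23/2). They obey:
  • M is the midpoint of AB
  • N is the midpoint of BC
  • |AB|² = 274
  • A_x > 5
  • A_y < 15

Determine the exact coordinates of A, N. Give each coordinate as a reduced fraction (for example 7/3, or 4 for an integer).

1. A_x = 20  [A = 2·M−B = 2·(25/2, 23/2)−(5, 15)]
2. A_y = 8  [A = 2·M−B = 2·(25/2, 23/2)−(5, 15)]
   so A = (20, 8)
3. N_x = 8  [2·N = B+C = (5, 15)+(11, 1)]
4. N_y = 8  [2·N = B+C = (5, 15)+(11, 1)]
   so N = (8, 8)

A = (20, 8)
N = (8, 8)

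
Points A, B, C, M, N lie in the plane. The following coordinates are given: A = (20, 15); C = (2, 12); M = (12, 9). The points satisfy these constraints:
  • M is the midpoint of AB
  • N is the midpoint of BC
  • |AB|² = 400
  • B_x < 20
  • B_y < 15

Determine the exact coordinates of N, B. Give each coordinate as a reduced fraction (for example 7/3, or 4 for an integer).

N = (3, 15/2)
B = (4, 3)

1. B_x = 4  [B = 2·M−A = 2·(12, 9)−(20, 15)]
2. B_y = 3  [B = 2·M−A = 2·(12, 9)−(20, 15)]
   so B = (4, 3)
3. N_x = 3  [2·N = B+C = (4, 3)+(2, 12)]
4. N_y = 15/2  [2·N = B+C = (4, 3)+(2, 12)]
   so N = (3, 15/2)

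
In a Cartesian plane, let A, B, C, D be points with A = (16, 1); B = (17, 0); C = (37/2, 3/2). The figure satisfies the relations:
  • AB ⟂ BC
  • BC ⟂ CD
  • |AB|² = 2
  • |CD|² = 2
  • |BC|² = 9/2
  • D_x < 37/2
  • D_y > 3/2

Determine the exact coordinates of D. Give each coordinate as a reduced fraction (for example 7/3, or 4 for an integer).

D = (35/2, 5/2)

1. D_x = 35/2  [[BC ⟂ CD ⇒ 3/2x+3/2y-30=0] ∩ [|D−(37/2, 3/2)|²=2]]
2. D_y = 5/2  [[BC ⟂ CD ⇒ 3/2x+3/2y-30=0] ∩ [|D−(37/2, 3/2)|²=2]]
   so D = (35/2, 5/2)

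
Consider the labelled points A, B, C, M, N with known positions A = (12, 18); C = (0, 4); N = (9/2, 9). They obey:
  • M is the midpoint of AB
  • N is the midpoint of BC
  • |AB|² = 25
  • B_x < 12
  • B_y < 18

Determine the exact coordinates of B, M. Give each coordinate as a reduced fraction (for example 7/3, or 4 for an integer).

B = (9, 14)
M = (21/2, 16)

1. B_x = 9  [B = 2·N−C = 2·(9/2, 9)−(0, 4)]
2. B_y = 14  [B = 2·N−C = 2·(9/2, 9)−(0, 4)]
   so B = (9, 14)
3. M_x = 21/2  [2·M = A+B = (12, 18)+(9, 14)]
4. M_y = 16  [2·M = A+B = (12, 18)+(9, 14)]
   so M = (21/2, 16)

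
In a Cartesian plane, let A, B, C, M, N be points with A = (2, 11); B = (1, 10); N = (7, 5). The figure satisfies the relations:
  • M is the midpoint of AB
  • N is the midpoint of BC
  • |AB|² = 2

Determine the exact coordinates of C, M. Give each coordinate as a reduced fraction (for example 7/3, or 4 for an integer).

C = (13, 0)
M = (3/2, 21/2)

1. M_x = 3/2  [2·M = A+B = (2, 11)+(1, 10)]
2. M_y = 21/2  [2·M = A+B = (2, 11)+(1, 10)]
   so M = (3/2, 21/2)
3. C_x = 13  [C = 2·N−B = 2·(7, 5)−(1, 10)]
4. C_y = 0  [C = 2·N−B = 2·(7, 5)−(1, 10)]
   so C = (13, 0)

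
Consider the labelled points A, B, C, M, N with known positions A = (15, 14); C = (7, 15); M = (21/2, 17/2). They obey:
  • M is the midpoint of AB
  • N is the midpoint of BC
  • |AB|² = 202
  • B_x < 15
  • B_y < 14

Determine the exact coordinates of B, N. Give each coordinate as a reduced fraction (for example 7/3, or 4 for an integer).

B = (6, 3)
N = (13/2, 9)

1. B_x = 6  [B = 2·M−A = 2·(21/2, 17/2)−(15, 14)]
2. B_y = 3  [B = 2·M−A = 2·(21/2, 17/2)−(15, 14)]
   so B = (6, 3)
3. N_x = 13/2  [2·N = B+C = (6, 3)+(7, 15)]
4. N_y = 9  [2·N = B+C = (6, 3)+(7, 15)]
   so N = (13/2, 9)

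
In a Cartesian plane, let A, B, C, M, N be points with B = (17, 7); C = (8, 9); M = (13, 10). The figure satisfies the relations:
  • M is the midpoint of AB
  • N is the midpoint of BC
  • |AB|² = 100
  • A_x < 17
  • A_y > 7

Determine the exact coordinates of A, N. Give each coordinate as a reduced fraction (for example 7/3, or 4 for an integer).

1. A_x = 9  [A = 2·M−B = 2·(13, 10)−(17, 7)]
2. A_y = 13  [A = 2·M−B = 2·(13, 10)−(17, 7)]
   so A = (9, 13)
3. N_x = 25/2  [2·N = B+C = (17, 7)+(8, 9)]
4. N_y = 8  [2·N = B+C = (17, 7)+(8, 9)]
   so N = (25/2, 8)

A = (9, 13)
N = (25/2, 8)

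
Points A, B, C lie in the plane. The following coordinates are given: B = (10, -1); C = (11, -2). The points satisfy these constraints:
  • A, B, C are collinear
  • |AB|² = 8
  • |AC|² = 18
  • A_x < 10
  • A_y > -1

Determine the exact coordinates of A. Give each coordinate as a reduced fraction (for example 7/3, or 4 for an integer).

1. A_x = 8  [[A, B, C are collinear ⇒ 1x+1y-9=0] ∩ [|A−(10, -1)|²=8]]
2. A_y = 1  [[A, B, C are collinear ⇒ 1x+1y-9=0] ∩ [|A−(10, -1)|²=8]]
   so A = (8, 1)

A = (8, 1)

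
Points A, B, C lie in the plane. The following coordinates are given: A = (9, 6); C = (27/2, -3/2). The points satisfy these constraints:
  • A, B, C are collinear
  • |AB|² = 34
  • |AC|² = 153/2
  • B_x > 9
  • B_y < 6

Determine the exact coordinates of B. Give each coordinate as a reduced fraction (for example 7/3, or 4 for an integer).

B = (12, 1)

1. B_x = 12  [[A, B, C are collinear ⇒ -15/2x-9/2y+189/2=0] ∩ [|B−(9, 6)|²=34]]
2. B_y = 1  [[A, B, C are collinear ⇒ -15/2x-9/2y+189/2=0] ∩ [|B−(9, 6)|²=34]]
   so B = (12, 1)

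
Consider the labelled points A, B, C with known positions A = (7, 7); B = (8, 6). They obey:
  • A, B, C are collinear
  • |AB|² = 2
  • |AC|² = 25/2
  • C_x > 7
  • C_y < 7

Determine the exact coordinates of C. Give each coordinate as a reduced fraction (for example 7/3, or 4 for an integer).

1. C_x = 19/2  [[A, B, C are collinear ⇒ 1x+1y-14=0] ∩ [|C−(7, 7)|²=25/2]]
2. C_y = 9/2  [[A, B, C are collinear ⇒ 1x+1y-14=0] ∩ [|C−(7, 7)|²=25/2]]
   so C = (19/2, 9/2)

C = (19/2, 9/2)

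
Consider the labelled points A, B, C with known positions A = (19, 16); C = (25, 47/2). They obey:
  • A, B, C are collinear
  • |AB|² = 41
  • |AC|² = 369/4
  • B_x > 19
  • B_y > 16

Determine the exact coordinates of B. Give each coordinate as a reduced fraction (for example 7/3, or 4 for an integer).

B = (23, 21)

1. B_x = 23  [[A, B, C are collinear ⇒ 15/2x-6y-93/2=0] ∩ [|B−(19, 16)|²=41]]
2. B_y = 21  [[A, B, C are collinear ⇒ 15/2x-6y-93/2=0] ∩ [|B−(19, 16)|²=41]]
   so B = (23, 21)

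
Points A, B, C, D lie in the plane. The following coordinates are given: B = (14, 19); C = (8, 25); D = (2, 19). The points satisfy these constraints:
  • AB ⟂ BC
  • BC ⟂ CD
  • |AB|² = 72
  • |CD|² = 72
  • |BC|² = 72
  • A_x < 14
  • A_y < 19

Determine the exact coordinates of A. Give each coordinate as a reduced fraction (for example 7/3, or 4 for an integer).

A = (8, 13)

1. A_x = 8  [[AB ⟂ BC ⇒ 6x-6y+30=0] ∩ [|A−(14, 19)|²=72]]
2. A_y = 13  [[AB ⟂ BC ⇒ 6x-6y+30=0] ∩ [|A−(14, 19)|²=72]]
   so A = (8, 13)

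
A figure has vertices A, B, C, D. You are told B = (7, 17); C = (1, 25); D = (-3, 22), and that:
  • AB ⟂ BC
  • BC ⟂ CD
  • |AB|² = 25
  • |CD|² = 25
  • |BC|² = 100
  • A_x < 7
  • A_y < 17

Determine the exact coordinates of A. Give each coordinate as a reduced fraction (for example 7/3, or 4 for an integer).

A = (3, 14)

1. A_x = 3  [[AB ⟂ BC ⇒ 6x-8y+94=0] ∩ [|A−(7, 17)|²=25]]
2. A_y = 14  [[AB ⟂ BC ⇒ 6x-8y+94=0] ∩ [|A−(7, 17)|²=25]]
   so A = (3, 14)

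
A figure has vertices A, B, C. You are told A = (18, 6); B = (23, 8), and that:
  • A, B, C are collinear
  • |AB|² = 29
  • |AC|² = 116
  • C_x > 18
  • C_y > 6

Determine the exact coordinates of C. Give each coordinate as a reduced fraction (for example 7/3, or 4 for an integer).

C = (28, 10)

1. C_x = 28  [[A, B, C are collinear ⇒ -2x+5y+6=0] ∩ [|C−(18, 6)|²=116]]
2. C_y = 10  [[A, B, C are collinear ⇒ -2x+5y+6=0] ∩ [|C−(18, 6)|²=116]]
   so C = (28, 10)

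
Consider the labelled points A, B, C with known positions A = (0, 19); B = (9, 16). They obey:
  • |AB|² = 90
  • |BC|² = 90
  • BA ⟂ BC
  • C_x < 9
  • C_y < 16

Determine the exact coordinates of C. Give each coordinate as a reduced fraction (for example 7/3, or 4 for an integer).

1. C_x = 6  [[BA ⟂ BC ⇒ -9x+3y+33=0] ∩ [|C−(9, 16)|²=90]]
2. C_y = 7  [[BA ⟂ BC ⇒ -9x+3y+33=0] ∩ [|C−(9, 16)|²=90]]
   so C = (6, 7)

C = (6, 7)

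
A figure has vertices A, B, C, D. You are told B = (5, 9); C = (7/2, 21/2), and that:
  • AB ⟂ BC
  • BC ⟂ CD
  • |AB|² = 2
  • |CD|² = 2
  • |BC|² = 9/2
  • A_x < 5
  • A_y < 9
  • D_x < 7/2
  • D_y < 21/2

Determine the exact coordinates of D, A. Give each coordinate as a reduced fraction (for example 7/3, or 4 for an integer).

D = (5/2, 19/2)
A = (4, 8)

1. D_x = 5/2  [[BC ⟂ CD ⇒ -3/2x+3/2y-21/2=0] ∩ [|D−(7/2, 21/2)|²=2]]
2. D_y = 19/2  [[BC ⟂ CD ⇒ -3/2x+3/2y-21/2=0] ∩ [|D−(7/2, 21/2)|²=2]]
   so D = (5/2, 19/2)
3. A_x = 4  [[AB ⟂ BC ⇒ 3/2x-3/2y+6=0] ∩ [|A−(5, 9)|²=2]]
4. A_y = 8  [[AB ⟂ BC ⇒ 3/2x-3/2y+6=0] ∩ [|A−(5, 9)|²=2]]
   so A = (4, 8)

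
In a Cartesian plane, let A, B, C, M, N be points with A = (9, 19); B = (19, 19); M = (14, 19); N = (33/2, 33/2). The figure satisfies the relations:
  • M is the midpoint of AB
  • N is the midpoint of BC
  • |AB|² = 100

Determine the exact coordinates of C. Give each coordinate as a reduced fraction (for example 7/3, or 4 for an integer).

1. C_x = 14  [C = 2·N−B = 2·(33/2, 33/2)−(19, 19)]
2. C_y = 14  [C = 2·N−B = 2·(33/2, 33/2)−(19, 19)]
   so C = (14, 14)

C = (14, 14)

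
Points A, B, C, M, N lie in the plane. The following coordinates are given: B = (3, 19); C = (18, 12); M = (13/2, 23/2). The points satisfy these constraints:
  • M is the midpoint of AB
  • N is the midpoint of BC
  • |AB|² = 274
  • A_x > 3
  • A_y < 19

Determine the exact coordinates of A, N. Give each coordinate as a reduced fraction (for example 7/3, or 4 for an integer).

1. A_x = 10  [A = 2·M−B = 2·(13/2, 23/2)−(3, 19)]
2. A_y = 4  [A = 2·M−B = 2·(13/2, 23/2)−(3, 19)]
   so A = (10, 4)
3. N_x = 21/2  [2·N = B+C = (3, 19)+(18, 12)]
4. N_y = 31/2  [2·N = B+C = (3, 19)+(18, 12)]
   so N = (21/2, 31/2)

A = (10, 4)
N = (21/2, 31/2)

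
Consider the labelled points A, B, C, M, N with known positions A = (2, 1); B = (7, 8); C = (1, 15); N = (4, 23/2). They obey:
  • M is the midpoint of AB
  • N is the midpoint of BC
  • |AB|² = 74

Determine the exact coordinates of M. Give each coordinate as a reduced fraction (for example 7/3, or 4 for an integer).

M = (9/2, 9/2)

1. M_x = 9/2  [2·M = A+B = (2, 1)+(7, 8)]
2. M_y = 9/2  [2·M = A+B = (2, 1)+(7, 8)]
   so M = (9/2, 9/2)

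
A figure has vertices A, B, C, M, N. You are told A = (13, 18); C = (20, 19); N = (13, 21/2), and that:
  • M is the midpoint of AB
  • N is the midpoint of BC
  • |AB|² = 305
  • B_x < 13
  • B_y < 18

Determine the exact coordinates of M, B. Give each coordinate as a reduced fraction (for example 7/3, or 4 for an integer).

1. B_x = 6  [B = 2·N−C = 2·(13, 21/2)−(20, 19)]
2. B_y = 2  [B = 2·N−C = 2·(13, 21/2)−(20, 19)]
   so B = (6, 2)
3. M_x = 19/2  [2·M = A+B = (13, 18)+(6, 2)]
4. M_y = 10  [2·M = A+B = (13, 18)+(6, 2)]
   so M = (19/2, 10)

M = (19/2, 10)
B = (6, 2)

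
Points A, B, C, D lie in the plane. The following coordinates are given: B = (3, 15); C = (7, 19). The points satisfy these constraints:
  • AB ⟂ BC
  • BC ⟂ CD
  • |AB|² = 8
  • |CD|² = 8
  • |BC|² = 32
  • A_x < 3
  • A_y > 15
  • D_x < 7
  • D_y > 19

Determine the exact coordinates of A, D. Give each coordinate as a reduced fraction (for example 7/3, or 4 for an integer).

A = (1, 17)
D = (5, 21)

1. A_x = 1  [[AB ⟂ BC ⇒ -4x-4y+72=0] ∩ [|A−(3, 15)|²=8]]
2. A_y = 17  [[AB ⟂ BC ⇒ -4x-4y+72=0] ∩ [|A−(3, 15)|²=8]]
   so A = (1, 17)
3. D_x = 5  [[BC ⟂ CD ⇒ 4x+4y-104=0] ∩ [|D−(7, 19)|²=8]]
4. D_y = 21  [[BC ⟂ CD ⇒ 4x+4y-104=0] ∩ [|D−(7, 19)|²=8]]
   so D = (5, 21)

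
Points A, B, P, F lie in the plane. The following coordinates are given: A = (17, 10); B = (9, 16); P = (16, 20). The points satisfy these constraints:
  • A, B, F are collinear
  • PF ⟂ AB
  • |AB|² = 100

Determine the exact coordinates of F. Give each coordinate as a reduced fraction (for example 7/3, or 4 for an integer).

1. F_x = 289/25  [[A, B, F are collinear ⇒ -6x-8y+182=0] ∩ [PF ⟂ AB ⇒ -8x+6y+8=0]]
2. F_y = 352/25  [[A, B, F are collinear ⇒ -6x-8y+182=0] ∩ [PF ⟂ AB ⇒ -8x+6y+8=0]]
   so F = (289/25, 352/25)

F = (289/25, 352/25)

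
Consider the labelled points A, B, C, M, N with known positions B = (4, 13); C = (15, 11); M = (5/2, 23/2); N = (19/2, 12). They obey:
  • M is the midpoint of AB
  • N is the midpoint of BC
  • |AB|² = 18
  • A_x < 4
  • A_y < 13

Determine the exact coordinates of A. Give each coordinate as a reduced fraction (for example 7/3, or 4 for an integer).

A = (1, 10)

1. A_x = 1  [A = 2·M−B = 2·(5/2, 23/2)−(4, 13)]
2. A_y = 10  [A = 2·M−B = 2·(5/2, 23/2)−(4, 13)]
   so A = (1, 10)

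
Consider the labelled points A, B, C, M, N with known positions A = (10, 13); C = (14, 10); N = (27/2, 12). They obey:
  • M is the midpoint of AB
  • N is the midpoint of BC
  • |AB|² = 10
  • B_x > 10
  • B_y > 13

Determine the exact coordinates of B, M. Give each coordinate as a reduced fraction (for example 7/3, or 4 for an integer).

B = (13, 14)
M = (23/2, 27/2)

1. B_x = 13  [B = 2·N−C = 2·(27/2, 12)−(14, 10)]
2. B_y = 14  [B = 2·N−C = 2·(27/2, 12)−(14, 10)]
   so B = (13, 14)
3. M_x = 23/2  [2·M = A+B = (10, 13)+(13, 14)]
4. M_y = 27/2  [2·M = A+B = (10, 13)+(13, 14)]
   so M = (23/2, 27/2)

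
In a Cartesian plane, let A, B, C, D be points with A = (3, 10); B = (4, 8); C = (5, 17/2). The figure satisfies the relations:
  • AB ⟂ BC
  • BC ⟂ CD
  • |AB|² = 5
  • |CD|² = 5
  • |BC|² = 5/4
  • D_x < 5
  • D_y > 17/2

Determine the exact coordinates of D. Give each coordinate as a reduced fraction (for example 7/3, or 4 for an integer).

1. D_x = 4  [[BC ⟂ CD ⇒ 1x+1/2y-37/4=0] ∩ [|D−(5, 17/2)|²=5]]
2. D_y = 21/2  [[BC ⟂ CD ⇒ 1x+1/2y-37/4=0] ∩ [|D−(5, 17/2)|²=5]]
   so D = (4, 21/2)

D = (4, 21/2)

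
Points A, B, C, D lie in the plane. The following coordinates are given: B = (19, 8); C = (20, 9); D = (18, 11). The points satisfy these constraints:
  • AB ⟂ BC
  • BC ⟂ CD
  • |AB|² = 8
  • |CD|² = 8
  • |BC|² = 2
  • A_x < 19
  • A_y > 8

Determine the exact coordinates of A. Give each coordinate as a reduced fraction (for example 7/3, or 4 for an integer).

A = (17, 10)

1. A_x = 17  [[AB ⟂ BC ⇒ -1x-1y+27=0] ∩ [|A−(19, 8)|²=8]]
2. A_y = 10  [[AB ⟂ BC ⇒ -1x-1y+27=0] ∩ [|A−(19, 8)|²=8]]
   so A = (17, 10)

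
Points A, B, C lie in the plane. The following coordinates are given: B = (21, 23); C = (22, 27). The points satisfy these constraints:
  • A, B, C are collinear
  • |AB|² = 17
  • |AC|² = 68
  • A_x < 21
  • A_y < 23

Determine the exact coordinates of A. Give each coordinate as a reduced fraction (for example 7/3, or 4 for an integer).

1. A_x = 20  [[A, B, C are collinear ⇒ -4x+1y+61=0] ∩ [|A−(21, 23)|²=17]]
2. A_y = 19  [[A, B, C are collinear ⇒ -4x+1y+61=0] ∩ [|A−(21, 23)|²=17]]
   so A = (20, 19)

A = (20, 19)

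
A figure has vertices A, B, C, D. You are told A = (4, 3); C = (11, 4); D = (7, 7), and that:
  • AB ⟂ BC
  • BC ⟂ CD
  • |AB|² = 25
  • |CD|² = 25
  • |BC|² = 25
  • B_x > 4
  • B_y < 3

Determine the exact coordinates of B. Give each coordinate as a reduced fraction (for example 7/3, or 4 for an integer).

1. B_x = 8  [[BC ⟂ CD ⇒ 4x-3y-32=0] ∩ [|B−(4, 3)|²=25]]
2. B_y = 0  [[BC ⟂ CD ⇒ 4x-3y-32=0] ∩ [|B−(4, 3)|²=25]]
   so B = (8, 0)

B = (8, 0)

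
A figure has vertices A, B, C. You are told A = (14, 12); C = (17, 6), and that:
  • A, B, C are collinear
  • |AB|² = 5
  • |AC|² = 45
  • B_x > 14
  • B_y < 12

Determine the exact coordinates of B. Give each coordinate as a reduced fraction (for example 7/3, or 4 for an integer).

B = (15, 10)

1. B_x = 15  [[A, B, C are collinear ⇒ -6x-3y+120=0] ∩ [|B−(14, 12)|²=5]]
2. B_y = 10  [[A, B, C are collinear ⇒ -6x-3y+120=0] ∩ [|B−(14, 12)|²=5]]
   so B = (15, 10)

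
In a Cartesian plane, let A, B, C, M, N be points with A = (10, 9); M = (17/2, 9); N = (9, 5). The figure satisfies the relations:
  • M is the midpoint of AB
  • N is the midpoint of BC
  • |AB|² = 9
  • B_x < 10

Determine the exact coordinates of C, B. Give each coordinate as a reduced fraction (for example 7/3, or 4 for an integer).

1. B_x = 7  [B = 2·M−A = 2·(17/2, 9)−(10, 9)]
2. B_y = 9  [B = 2·M−A = 2·(17/2, 9)−(10, 9)]
   so B = (7, 9)
3. C_x = 11  [C = 2·N−B = 2·(9, 5)−(7, 9)]
4. C_y = 1  [C = 2·N−B = 2·(9, 5)−(7, 9)]
   so C = (11, 1)

C = (11, 1)
B = (7, 9)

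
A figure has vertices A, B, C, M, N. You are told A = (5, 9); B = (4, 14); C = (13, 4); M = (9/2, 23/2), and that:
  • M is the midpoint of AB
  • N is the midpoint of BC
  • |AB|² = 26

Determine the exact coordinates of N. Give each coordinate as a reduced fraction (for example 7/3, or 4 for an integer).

N = (17/2, 9)

1. N_x = 17/2  [2·N = B+C = (4, 14)+(13, 4)]
2. N_y = 9  [2·N = B+C = (4, 14)+(13, 4)]
   so N = (17/2, 9)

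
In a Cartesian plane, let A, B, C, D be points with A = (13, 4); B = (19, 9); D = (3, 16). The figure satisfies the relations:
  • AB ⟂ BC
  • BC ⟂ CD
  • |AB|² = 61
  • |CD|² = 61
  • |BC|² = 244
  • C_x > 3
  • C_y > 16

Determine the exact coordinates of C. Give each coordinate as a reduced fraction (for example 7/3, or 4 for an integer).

1. C_x = 9  [[AB ⟂ BC ⇒ 6x+5y-159=0] ∩ [|C−(3, 16)|²=61]]
2. C_y = 21  [[AB ⟂ BC ⇒ 6x+5y-159=0] ∩ [|C−(3, 16)|²=61]]
   so C = (9, 21)

C = (9, 21)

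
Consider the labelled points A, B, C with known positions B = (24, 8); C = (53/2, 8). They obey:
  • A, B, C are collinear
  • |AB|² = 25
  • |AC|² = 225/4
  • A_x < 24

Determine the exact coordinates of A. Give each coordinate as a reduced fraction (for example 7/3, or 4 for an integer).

A = (19, 8)

1. A_x = 19  [[A, B, C are collinear ⇒ 5/2y-20=0] ∩ [|A−(24, 8)|²=25]]
2. A_y = 8  [[A, B, C are collinear ⇒ 5/2y-20=0] ∩ [|A−(24, 8)|²=25]]
   so A = (19, 8)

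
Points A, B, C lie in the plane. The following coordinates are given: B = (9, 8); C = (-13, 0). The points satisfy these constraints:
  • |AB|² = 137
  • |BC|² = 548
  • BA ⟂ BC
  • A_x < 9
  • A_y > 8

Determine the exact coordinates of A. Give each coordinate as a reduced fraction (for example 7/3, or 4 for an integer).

1. A_x = 5  [[BA ⟂ BC ⇒ -22x-8y+262=0] ∩ [|A−(9, 8)|²=137]]
2. A_y = 19  [[BA ⟂ BC ⇒ -22x-8y+262=0] ∩ [|A−(9, 8)|²=137]]
   so A = (5, 19)

A = (5, 19)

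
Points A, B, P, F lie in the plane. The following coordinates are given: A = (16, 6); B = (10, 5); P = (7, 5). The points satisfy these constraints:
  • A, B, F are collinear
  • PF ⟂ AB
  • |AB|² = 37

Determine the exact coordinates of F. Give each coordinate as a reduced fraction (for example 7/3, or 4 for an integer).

F = (262/37, 167/37)

1. F_x = 262/37  [[A, B, F are collinear ⇒ 1x-6y+20=0] ∩ [PF ⟂ AB ⇒ -6x-1y+47=0]]
2. F_y = 167/37  [[A, B, F are collinear ⇒ 1x-6y+20=0] ∩ [PF ⟂ AB ⇒ -6x-1y+47=0]]
   so F = (262/37, 167/37)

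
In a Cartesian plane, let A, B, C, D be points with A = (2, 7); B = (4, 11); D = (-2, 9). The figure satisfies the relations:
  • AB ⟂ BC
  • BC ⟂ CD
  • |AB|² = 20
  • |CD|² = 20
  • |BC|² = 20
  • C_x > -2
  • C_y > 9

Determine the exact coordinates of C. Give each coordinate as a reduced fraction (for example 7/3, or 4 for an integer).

C = (0, 13)

1. C_x = 0  [[AB ⟂ BC ⇒ 2x+4y-52=0] ∩ [|C−(-2, 9)|²=20]]
2. C_y = 13  [[AB ⟂ BC ⇒ 2x+4y-52=0] ∩ [|C−(-2, 9)|²=20]]
   so C = (0, 13)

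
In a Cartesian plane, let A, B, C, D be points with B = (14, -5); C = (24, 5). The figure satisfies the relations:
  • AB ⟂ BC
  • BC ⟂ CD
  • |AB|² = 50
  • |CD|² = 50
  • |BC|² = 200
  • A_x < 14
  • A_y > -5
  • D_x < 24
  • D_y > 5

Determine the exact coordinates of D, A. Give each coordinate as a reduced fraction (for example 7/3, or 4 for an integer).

1. D_x = 19  [[BC ⟂ CD ⇒ 10x+10y-290=0] ∩ [|D−(24, 5)|²=50]]
2. D_y = 10  [[BC ⟂ CD ⇒ 10x+10y-290=0] ∩ [|D−(24, 5)|²=50]]
   so D = (19, 10)
3. A_x = 9  [[AB ⟂ BC ⇒ -10x-10y+90=0] ∩ [|A−(14, -5)|²=50]]
4. A_y = 0  [[AB ⟂ BC ⇒ -10x-10y+90=0] ∩ [|A−(14, -5)|²=50]]
   so A = (9, 0)

D = (19, 10)
A = (9, 0)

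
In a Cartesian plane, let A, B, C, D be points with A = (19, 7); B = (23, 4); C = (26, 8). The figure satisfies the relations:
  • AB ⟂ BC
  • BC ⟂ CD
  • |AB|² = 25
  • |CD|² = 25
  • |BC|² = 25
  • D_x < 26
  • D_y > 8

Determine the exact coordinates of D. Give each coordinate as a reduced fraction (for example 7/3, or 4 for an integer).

1. D_x = 22  [[BC ⟂ CD ⇒ 3x+4y-110=0] ∩ [|D−(26, 8)|²=25]]
2. D_y = 11  [[BC ⟂ CD ⇒ 3x+4y-110=0] ∩ [|D−(26, 8)|²=25]]
   so D = (22, 11)

D = (22, 11)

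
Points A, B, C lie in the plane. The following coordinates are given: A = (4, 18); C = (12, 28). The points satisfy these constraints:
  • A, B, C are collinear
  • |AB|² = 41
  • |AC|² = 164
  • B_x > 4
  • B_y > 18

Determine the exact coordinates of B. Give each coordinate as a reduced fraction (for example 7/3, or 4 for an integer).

B = (8, 23)

1. B_x = 8  [[A, B, C are collinear ⇒ 10x-8y+104=0] ∩ [|B−(4, 18)|²=41]]
2. B_y = 23  [[A, B, C are collinear ⇒ 10x-8y+104=0] ∩ [|B−(4, 18)|²=41]]
   so B = (8, 23)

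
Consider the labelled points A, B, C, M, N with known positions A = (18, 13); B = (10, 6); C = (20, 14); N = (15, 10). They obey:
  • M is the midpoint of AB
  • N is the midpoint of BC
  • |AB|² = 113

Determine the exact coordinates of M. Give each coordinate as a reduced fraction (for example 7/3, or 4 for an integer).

M = (14, 19/2)

1. M_x = 14  [2·M = A+B = (18, 13)+(10, 6)]
2. M_y = 19/2  [2·M = A+B = (18, 13)+(10, 6)]
   so M = (14, 19/2)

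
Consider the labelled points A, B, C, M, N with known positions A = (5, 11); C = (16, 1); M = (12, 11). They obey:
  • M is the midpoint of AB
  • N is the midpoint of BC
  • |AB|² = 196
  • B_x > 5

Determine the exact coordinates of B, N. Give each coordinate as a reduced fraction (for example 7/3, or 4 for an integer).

B = (19, 11)
N = (35/2, 6)

1. B_x = 19  [B = 2·M−A = 2·(12, 11)−(5, 11)]
2. B_y = 11  [B = 2·M−A = 2·(12, 11)−(5, 11)]
   so B = (19, 11)
3. N_x = 35/2  [2·N = B+C = (19, 11)+(16, 1)]
4. N_y = 6  [2·N = B+C = (19, 11)+(16, 1)]
   so N = (35/2, 6)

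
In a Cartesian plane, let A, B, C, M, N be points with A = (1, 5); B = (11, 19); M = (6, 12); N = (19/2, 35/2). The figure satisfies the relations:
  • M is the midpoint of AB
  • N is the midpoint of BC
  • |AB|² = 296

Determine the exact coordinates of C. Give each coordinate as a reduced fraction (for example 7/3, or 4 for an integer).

1. C_x = 8  [C = 2·N−B = 2·(19/2, 35/2)−(11, 19)]
2. C_y = 16  [C = 2·N−B = 2·(19/2, 35/2)−(11, 19)]
   so C = (8, 16)

C = (8, 16)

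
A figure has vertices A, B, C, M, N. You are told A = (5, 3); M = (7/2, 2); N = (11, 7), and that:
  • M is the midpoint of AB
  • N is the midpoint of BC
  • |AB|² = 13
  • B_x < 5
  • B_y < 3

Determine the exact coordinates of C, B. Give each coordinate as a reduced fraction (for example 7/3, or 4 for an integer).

1. B_x = 2  [B = 2·M−A = 2·(7/2, 2)−(5, 3)]
2. B_y = 1  [B = 2·M−A = 2·(7/2, 2)−(5, 3)]
   so B = (2, 1)
3. C_x = 20  [C = 2·N−B = 2·(11, 7)−(2, 1)]
4. C_y = 13  [C = 2·N−B = 2·(11, 7)−(2, 1)]
   so C = (20, 13)

C = (20, 13)
B = (2, 1)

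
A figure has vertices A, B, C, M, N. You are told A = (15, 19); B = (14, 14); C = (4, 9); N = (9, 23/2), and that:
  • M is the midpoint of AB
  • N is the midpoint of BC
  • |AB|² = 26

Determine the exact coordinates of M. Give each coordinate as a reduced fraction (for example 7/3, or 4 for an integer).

M = (29/2, 33/2)

1. M_x = 29/2  [2·M = A+B = (15, 19)+(14, 14)]
2. M_y = 33/2  [2·M = A+B = (15, 19)+(14, 14)]
   so M = (29/2, 33/2)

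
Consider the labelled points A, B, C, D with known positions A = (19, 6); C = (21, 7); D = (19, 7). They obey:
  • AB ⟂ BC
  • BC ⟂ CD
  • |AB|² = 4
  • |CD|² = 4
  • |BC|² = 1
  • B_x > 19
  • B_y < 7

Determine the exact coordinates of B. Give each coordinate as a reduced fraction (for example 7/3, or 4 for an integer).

B = (21, 6)

1. B_x = 21  [[BC ⟂ CD ⇒ 2x-42=0] ∩ [|B−(19, 6)|²=4]]
2. B_y = 6  [[BC ⟂ CD ⇒ 2x-42=0] ∩ [|B−(19, 6)|²=4]]
   so B = (21, 6)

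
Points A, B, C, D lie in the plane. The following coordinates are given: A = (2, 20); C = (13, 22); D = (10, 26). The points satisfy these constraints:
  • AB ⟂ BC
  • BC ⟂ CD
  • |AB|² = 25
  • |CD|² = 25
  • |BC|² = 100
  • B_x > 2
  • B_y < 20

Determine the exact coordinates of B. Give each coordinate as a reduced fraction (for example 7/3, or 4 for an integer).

1. B_x = 5  [[BC ⟂ CD ⇒ 3x-4y+49=0] ∩ [|B−(2, 20)|²=25]]
2. B_y = 16  [[BC ⟂ CD ⇒ 3x-4y+49=0] ∩ [|B−(2, 20)|²=25]]
   so B = (5, 16)

B = (5, 16)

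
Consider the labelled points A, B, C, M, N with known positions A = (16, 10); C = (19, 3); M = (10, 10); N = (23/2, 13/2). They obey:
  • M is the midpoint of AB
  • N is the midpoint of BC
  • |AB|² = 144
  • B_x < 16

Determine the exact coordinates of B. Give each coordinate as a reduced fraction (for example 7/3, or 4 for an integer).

B = (4, 10)

1. B_x = 4  [B = 2·M−A = 2·(10, 10)−(16, 10)]
2. B_y = 10  [B = 2·M−A = 2·(10, 10)−(16, 10)]
   so B = (4, 10)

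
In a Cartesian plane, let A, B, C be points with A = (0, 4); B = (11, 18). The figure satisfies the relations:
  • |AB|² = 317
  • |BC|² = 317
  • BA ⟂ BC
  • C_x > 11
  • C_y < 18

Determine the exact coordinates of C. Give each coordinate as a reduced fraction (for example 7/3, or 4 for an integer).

1. C_x = 25  [[BA ⟂ BC ⇒ -11x-14y+373=0] ∩ [|C−(11, 18)|²=317]]
2. C_y = 7  [[BA ⟂ BC ⇒ -11x-14y+373=0] ∩ [|C−(11, 18)|²=317]]
   so C = (25, 7)

C = (25, 7)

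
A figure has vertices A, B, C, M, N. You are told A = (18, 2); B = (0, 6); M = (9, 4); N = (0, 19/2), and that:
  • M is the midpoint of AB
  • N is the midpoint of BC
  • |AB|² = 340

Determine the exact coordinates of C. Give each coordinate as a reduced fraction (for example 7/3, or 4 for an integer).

C = (0, 13)

1. C_x = 0  [C = 2·N−B = 2·(0, 19/2)−(0, 6)]
2. C_y = 13  [C = 2·N−B = 2·(0, 19/2)−(0, 6)]
   so C = (0, 13)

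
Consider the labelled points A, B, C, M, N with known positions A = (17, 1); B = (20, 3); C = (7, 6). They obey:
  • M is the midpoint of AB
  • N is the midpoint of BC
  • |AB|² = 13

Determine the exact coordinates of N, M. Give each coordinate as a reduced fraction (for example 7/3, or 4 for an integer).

1. M_x = 37/2  [2·M = A+B = (17, 1)+(20, 3)]
2. M_y = 2  [2·M = A+B = (17, 1)+(20, 3)]
   so M = (37/2, 2)
3. N_x = 27/2  [2·N = B+C = (20, 3)+(7, 6)]
4. N_y = 9/2  [2·N = B+C = (20, 3)+(7, 6)]
   so N = (27/2, 9/2)

N = (27/2, 9/2)
M = (37/2, 2)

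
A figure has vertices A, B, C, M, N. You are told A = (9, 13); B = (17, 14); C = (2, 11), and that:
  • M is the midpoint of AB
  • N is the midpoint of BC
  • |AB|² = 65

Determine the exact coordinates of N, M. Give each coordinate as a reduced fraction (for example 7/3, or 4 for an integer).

N = (19/2, 25/2)
M = (13, 27/2)

1. M_x = 13  [2·M = A+B = (9, 13)+(17, 14)]
2. M_y = 27/2  [2·M = A+B = (9, 13)+(17, 14)]
   so M = (13, 27/2)
3. N_x = 19/2  [2·N = B+C = (17, 14)+(2, 11)]
4. N_y = 25/2  [2·N = B+C = (17, 14)+(2, 11)]
   so N = (19/2, 25/2)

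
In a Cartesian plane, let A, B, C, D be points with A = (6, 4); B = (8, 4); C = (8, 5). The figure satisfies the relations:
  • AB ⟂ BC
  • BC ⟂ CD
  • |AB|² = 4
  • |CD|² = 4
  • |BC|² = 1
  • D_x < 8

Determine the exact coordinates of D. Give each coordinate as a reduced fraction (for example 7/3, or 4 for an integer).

D = (6, 5)

1. D_x = 6  [[BC ⟂ CD ⇒ 1y-5=0] ∩ [|D−(8, 5)|²=4]]
2. D_y = 5  [[BC ⟂ CD ⇒ 1y-5=0] ∩ [|D−(8, 5)|²=4]]
   so D = (6, 5)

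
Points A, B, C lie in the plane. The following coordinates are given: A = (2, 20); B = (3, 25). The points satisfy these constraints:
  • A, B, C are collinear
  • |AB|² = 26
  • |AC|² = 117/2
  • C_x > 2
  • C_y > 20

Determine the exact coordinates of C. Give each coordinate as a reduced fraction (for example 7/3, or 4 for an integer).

1. C_x = 7/2  [[A, B, C are collinear ⇒ -5x+1y-10=0] ∩ [|C−(2, 20)|²=117/2]]
2. C_y = 55/2  [[A, B, C are collinear ⇒ -5x+1y-10=0] ∩ [|C−(2, 20)|²=117/2]]
   so C = (7/2, 55/2)

C = (7/2, 55/2)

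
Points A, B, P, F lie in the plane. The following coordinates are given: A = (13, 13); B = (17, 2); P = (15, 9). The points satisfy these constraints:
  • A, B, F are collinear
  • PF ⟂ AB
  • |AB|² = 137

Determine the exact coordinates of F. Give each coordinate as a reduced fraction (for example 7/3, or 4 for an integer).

1. F_x = 1989/137  [[A, B, F are collinear ⇒ 11x+4y-195=0] ∩ [PF ⟂ AB ⇒ 4x-11y+39=0]]
2. F_y = 1209/137  [[A, B, F are collinear ⇒ 11x+4y-195=0] ∩ [PF ⟂ AB ⇒ 4x-11y+39=0]]
   so F = (1989/137, 1209/137)

F = (1989/137, 1209/137)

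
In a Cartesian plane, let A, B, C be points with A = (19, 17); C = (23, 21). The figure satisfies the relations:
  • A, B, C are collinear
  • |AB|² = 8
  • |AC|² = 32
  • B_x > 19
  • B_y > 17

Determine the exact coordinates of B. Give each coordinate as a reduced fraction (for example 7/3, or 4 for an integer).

1. B_x = 21  [[A, B, C are collinear ⇒ 4x-4y-8=0] ∩ [|B−(19, 17)|²=8]]
2. B_y = 19  [[A, B, C are collinear ⇒ 4x-4y-8=0] ∩ [|B−(19, 17)|²=8]]
   so B = (21, 19)

B = (21, 19)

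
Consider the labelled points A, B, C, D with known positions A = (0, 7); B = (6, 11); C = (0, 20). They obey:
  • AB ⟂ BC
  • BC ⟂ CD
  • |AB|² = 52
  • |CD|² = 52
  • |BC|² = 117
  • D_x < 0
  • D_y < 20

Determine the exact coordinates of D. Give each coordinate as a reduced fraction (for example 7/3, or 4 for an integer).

1. D_x = -6  [[BC ⟂ CD ⇒ -6x+9y-180=0] ∩ [|D−(0, 20)|²=52]]
2. D_y = 16  [[BC ⟂ CD ⇒ -6x+9y-180=0] ∩ [|D−(0, 20)|²=52]]
   so D = (-6, 16)

D = (-6, 16)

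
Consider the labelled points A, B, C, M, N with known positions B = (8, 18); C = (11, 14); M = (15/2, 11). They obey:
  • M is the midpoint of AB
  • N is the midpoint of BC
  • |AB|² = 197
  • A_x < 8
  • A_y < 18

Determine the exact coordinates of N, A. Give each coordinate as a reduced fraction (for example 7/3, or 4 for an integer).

N = (19/2, 16)
A = (7, 4)

1. A_x = 7  [A = 2·M−B = 2·(15/2, 11)−(8, 18)]
2. A_y = 4  [A = 2·M−B = 2·(15/2, 11)−(8, 18)]
   so A = (7, 4)
3. N_x = 19/2  [2·N = B+C = (8, 18)+(11, 14)]
4. N_y = 16  [2·N = B+C = (8, 18)+(11, 14)]
   so N = (19/2, 16)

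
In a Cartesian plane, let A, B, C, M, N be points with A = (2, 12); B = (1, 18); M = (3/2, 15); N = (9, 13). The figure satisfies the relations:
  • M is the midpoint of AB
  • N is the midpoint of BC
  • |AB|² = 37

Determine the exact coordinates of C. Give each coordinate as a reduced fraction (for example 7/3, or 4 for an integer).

C = (17, 8)

1. C_x = 17  [C = 2·N−B = 2·(9, 13)−(1, 18)]
2. C_y = 8  [C = 2·N−B = 2·(9, 13)−(1, 18)]
   so C = (17, 8)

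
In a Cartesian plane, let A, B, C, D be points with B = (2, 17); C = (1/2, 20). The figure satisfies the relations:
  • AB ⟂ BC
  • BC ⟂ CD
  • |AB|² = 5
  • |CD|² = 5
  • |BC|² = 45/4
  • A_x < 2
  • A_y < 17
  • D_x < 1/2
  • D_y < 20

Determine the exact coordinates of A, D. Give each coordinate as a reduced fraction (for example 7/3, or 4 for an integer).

1. A_x = 0  [[AB ⟂ BC ⇒ 3/2x-3y+48=0] ∩ [|A−(2, 17)|²=5]]
2. A_y = 16  [[AB ⟂ BC ⇒ 3/2x-3y+48=0] ∩ [|A−(2, 17)|²=5]]
   so A = (0, 16)
3. D_x = -3/2  [[BC ⟂ CD ⇒ -3/2x+3y-237/4=0] ∩ [|D−(1/2, 20)|²=5]]
4. D_y = 19  [[BC ⟂ CD ⇒ -3/2x+3y-237/4=0] ∩ [|D−(1/2, 20)|²=5]]
   so D = (-3/2, 19)

A = (0, 16)
D = (-3/2, 19)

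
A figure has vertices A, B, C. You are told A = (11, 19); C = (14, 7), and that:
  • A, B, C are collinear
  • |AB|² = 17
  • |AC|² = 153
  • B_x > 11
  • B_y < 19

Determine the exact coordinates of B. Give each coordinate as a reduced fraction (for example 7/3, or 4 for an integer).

1. B_x = 12  [[A, B, C are collinear ⇒ -12x-3y+189=0] ∩ [|B−(11, 19)|²=17]]
2. B_y = 15  [[A, B, C are collinear ⇒ -12x-3y+189=0] ∩ [|B−(11, 19)|²=17]]
   so B = (12, 15)

B = (12, 15)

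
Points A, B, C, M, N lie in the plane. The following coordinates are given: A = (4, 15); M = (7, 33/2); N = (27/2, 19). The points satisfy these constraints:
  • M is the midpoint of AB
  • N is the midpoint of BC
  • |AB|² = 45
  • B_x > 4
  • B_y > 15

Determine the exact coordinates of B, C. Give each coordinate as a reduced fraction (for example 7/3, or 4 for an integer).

B = (10, 18)
C = (17, 20)

1. B_x = 10  [B = 2·M−A = 2·(7, 33/2)−(4, 15)]
2. B_y = 18  [B = 2·M−A = 2·(7, 33/2)−(4, 15)]
   so B = (10, 18)
3. C_x = 17  [C = 2·N−B = 2·(27/2, 19)−(10, 18)]
4. C_y = 20  [C = 2·N−B = 2·(27/2, 19)−(10, 18)]
   so C = (17, 20)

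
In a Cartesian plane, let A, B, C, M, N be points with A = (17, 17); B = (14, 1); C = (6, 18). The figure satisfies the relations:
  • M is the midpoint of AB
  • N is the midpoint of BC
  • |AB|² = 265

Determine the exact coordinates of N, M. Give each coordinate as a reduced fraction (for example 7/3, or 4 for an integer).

1. M_x = 31/2  [2·M = A+B = (17, 17)+(14, 1)]
2. M_y = 9  [2·M = A+B = (17, 17)+(14, 1)]
   so M = (31/2, 9)
3. N_x = 10  [2·N = B+C = (14, 1)+(6, 18)]
4. N_y = 19/2  [2·N = B+C = (14, 1)+(6, 18)]
   so N = (10, 19/2)

N = (10, 19/2)
M = (31/2, 9)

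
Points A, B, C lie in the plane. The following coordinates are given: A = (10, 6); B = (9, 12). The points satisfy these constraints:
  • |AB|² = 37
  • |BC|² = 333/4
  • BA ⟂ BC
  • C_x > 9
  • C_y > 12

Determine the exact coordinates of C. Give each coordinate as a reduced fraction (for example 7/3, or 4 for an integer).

1. C_x = 18  [[BA ⟂ BC ⇒ 1x-6y+63=0] ∩ [|C−(9, 12)|²=333/4]]
2. C_y = 27/2  [[BA ⟂ BC ⇒ 1x-6y+63=0] ∩ [|C−(9, 12)|²=333/4]]
   so C = (18, 27/2)

C = (18, 27/2)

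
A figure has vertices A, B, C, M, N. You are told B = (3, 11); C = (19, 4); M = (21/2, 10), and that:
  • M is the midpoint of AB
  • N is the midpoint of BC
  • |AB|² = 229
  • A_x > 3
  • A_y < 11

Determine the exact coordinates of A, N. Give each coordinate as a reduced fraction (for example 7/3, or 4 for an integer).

1. A_x = 18  [A = 2·M−B = 2·(21/2, 10)−(3, 11)]
2. A_y = 9  [A = 2·M−B = 2·(21/2, 10)−(3, 11)]
   so A = (18, 9)
3. N_x = 11  [2·N = B+C = (3, 11)+(19, 4)]
4. N_y = 15/2  [2·N = B+C = (3, 11)+(19, 4)]
   so N = (11, 15/2)

A = (18, 9)
N = (11, 15/2)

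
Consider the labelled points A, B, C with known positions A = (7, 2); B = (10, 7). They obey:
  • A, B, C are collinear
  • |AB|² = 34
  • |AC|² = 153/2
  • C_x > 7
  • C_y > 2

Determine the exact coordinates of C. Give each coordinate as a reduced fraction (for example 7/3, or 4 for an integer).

C = (23/2, 19/2)

1. C_x = 23/2  [[A, B, C are collinear ⇒ -5x+3y+29=0] ∩ [|C−(7, 2)|²=153/2]]
2. C_y = 19/2  [[A, B, C are collinear ⇒ -5x+3y+29=0] ∩ [|C−(7, 2)|²=153/2]]
   so C = (23/2, 19/2)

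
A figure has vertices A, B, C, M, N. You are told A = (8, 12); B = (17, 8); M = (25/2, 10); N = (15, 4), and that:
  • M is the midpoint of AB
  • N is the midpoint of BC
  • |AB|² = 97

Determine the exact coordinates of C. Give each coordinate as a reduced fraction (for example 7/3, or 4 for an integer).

C = (13, 0)

1. C_x = 13  [C = 2·N−B = 2·(15, 4)−(17, 8)]
2. C_y = 0  [C = 2·N−B = 2·(15, 4)−(17, 8)]
   so C = (13, 0)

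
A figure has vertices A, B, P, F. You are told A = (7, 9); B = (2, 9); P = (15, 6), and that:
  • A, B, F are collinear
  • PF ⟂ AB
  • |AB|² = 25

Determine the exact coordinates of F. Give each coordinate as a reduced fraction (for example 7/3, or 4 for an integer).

1. F_x = 15  [[A, B, F are collinear ⇒ -5y+45=0] ∩ [PF ⟂ AB ⇒ -5x+75=0]]
2. F_y = 9  [[A, B, F are collinear ⇒ -5y+45=0] ∩ [PF ⟂ AB ⇒ -5x+75=0]]
   so F = (15, 9)

F = (15, 9)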